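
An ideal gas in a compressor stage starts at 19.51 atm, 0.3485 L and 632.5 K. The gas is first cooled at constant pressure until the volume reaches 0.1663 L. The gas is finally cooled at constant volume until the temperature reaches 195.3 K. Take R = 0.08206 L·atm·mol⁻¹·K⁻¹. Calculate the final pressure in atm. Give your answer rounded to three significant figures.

Isobaric, so V/T is constant: P₂ = P₁; T₂ = T₁·(V₂/V₁) = 301.8 K.
V constant ⇒ P ∝ T: V₃ = V₂; P₃ = P₂·(T₃/T₂) = 12.62 atm.

P₃ ≈ 12.6 atm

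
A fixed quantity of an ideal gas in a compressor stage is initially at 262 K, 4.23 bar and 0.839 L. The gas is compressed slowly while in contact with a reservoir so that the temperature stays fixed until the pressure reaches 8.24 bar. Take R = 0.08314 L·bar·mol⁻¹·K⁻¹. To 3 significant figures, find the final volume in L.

Isothermal, so P V is constant: T₂ = T₁; V₂ = V₁·(P₁/P₂) = 0.4307 L.

V₂ ≈ 0.431 L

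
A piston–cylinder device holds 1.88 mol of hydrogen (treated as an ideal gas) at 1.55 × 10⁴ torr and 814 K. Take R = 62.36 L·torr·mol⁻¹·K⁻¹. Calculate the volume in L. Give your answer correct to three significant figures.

PV = nRT ⇒ V = nRT/P = (1.88 × 62.36 × 814) / 1.55e+04

V ≈ 6.16 L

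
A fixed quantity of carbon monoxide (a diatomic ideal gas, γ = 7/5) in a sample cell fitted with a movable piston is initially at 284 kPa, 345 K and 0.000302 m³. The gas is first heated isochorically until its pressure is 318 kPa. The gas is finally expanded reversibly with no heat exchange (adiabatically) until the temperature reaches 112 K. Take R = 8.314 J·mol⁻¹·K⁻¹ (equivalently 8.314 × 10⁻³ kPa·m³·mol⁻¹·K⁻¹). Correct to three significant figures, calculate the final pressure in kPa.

V constant ⇒ P ∝ T: V₂ = V₁; T₂ = T₁·(P₂/P₁) = 386.3 K.
Reversible adiabatic, γ = 7/5: P₃ = P₂·(T₃/T₂)^(γ/(γ−1)) = 4.173 kPa; V₃ = V₂·(T₂/T₃)^(1/(γ−1)) = 0.006672 m³.

P₃ ≈ 4.17 kPa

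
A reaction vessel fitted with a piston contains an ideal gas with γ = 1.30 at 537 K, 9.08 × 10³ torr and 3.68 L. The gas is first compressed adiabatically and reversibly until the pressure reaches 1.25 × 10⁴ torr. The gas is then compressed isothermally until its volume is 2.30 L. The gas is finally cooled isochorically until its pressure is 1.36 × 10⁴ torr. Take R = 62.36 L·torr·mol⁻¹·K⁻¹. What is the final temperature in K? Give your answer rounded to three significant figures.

T₄ ≈ 503 K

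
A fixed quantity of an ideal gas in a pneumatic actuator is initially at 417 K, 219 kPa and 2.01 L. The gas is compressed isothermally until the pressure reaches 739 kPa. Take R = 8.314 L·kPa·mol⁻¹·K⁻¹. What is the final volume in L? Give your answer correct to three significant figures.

V₂ ≈ 0.596 L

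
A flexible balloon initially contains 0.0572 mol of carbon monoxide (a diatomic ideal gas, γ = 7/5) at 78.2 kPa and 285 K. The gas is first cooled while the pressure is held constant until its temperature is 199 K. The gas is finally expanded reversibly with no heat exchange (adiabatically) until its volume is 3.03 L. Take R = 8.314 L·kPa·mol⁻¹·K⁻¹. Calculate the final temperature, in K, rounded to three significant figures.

From PV = nRT: V₁ = nRT₁/P₁ = 1.733 L.
P constant ⇒ V ∝ T: P₂ = P₁; V₂ = V₁·(T₂/T₁) = 1.210 L.
Reversible adiabatic, γ = 7/5: T₃ = T₂·(V₂/V₃)^(γ−1) = 137.9 K; P₃ = P₂·(V₂/V₃)^γ = 21.64 kPa.

T₃ ≈ 138 K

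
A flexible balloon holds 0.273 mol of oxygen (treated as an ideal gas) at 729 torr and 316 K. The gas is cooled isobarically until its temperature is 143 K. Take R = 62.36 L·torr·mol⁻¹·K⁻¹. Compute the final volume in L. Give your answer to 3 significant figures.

From PV = nRT: V₁ = nRT₁/P₁ = 7.380 L.
Isobaric, so V/T is constant: P₂ = P₁; V₂ = V₁·(T₂/T₁) = 3.339 L.

V₂ ≈ 3.34 L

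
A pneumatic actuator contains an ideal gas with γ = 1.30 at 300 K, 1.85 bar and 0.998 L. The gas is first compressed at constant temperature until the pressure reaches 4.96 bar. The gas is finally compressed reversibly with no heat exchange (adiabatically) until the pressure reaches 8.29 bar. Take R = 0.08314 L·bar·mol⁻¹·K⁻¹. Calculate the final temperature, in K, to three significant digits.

T constant ⇒ Boyle's law P V = const: T₂ = T₁; V₂ = V₁·(P₁/P₂) = 0.3722 L.
Adiabatic (γ = 1.30), T V^(γ−1) and P V^γ constant: T₃ = T₂·(P₃/P₂)^((γ−1)/γ) = 337.8 K; V₃ = V₂·(P₂/P₃)^(1/γ) = 0.2507 L.

T₃ ≈ 338 K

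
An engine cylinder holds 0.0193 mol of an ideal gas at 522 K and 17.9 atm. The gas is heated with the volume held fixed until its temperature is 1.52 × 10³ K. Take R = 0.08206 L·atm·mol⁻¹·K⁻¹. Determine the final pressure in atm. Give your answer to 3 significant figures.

From PV = nRT: V₁ = nRT₁/P₁ = 0.04619 L.
V constant ⇒ P ∝ T: V₂ = V₁; P₂ = P₁·(T₂/T₁) = 52.12 atm.

P₂ ≈ 52.1 atm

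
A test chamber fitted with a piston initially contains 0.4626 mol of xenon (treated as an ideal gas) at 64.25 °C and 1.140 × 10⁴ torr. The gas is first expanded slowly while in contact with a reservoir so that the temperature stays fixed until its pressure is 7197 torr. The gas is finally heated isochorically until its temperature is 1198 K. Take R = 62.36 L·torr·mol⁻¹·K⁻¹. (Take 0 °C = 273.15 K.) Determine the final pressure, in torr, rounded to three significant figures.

Convert: T₁ = 337.4 K.
From PV = nRT: V₁ = nRT₁/P₁ = 0.8538 L.
T constant ⇒ Boyle's law P V = const: T₂ = T₁; V₂ = V₁·(P₁/P₂) = 1.352 L.
V constant ⇒ P ∝ T: V₃ = V₂; P₃ = P₂·(T₃/T₂) = 2.555e+04 torr.

P₃ ≈ 2.56e+04 torr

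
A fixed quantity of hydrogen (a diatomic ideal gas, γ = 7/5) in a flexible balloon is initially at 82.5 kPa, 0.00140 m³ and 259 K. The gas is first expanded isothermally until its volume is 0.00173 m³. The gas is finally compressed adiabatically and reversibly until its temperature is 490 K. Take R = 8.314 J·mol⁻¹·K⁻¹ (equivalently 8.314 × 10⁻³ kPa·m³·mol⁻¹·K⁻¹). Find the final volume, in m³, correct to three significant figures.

V₃ ≈ 0.000351 m³

T constant ⇒ Boyle's law P V = const: T₂ = T₁; P₂ = P₁·(V₁/V₂) = 66.76 kPa.
Reversible adiabatic, γ = 7/5: P₃ = P₂·(T₃/T₂)^(γ/(γ−1)) = 621.8 kPa; V₃ = V₂·(T₂/T₃)^(1/(γ−1)) = 0.0003514 m³.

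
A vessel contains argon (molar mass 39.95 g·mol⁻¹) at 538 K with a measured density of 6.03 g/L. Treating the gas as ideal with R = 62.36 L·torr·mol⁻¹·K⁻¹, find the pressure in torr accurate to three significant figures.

P ≈ 5.06e+03 torr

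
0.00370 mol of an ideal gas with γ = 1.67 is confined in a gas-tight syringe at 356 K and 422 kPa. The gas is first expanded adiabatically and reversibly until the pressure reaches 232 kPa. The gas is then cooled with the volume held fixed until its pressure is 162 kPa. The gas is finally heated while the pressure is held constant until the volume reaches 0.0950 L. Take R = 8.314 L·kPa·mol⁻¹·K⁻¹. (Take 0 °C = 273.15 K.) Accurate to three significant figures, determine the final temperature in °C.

From PV = nRT: V₁ = nRT₁/P₁ = 0.02595 L.
Adiabatic (γ = 1.67), T V^(γ−1) and P V^γ constant: T₂ = T₁·(P₂/P₁)^((γ−1)/γ) = 280.0 K; V₂ = V₁·(P₁/P₂)^(1/γ) = 0.03713 L.
V constant ⇒ P ∝ T: V₃ = V₂; T₃ = T₂·(P₃/P₂) = 195.5 K.
P constant ⇒ V ∝ T: P₄ = P₃; T₄ = T₃·(V₄/V₃) = 500.3 K.

T₄ ≈ 227 °C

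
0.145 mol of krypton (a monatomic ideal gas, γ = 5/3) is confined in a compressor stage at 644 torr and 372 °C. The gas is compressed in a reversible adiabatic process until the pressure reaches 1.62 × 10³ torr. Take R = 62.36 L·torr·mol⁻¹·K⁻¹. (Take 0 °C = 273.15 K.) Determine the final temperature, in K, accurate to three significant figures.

Convert: T₁ = 645.1 K.
From PV = nRT: V₁ = nRT₁/P₁ = 9.058 L.
Adiabatic (γ = 5/3), T V^(γ−1) and P V^γ constant: T₂ = T₁·(P₂/P₁)^((γ−1)/γ) = 933.1 K; V₂ = V₁·(P₁/P₂)^(1/γ) = 5.208 L.

T₂ ≈ 933 K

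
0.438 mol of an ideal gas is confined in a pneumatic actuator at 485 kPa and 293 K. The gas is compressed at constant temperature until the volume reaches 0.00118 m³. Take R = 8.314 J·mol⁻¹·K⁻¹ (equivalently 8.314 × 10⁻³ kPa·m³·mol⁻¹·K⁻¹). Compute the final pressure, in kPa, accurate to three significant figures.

P₂ ≈ 904 kPa

From PV = nRT: V₁ = nRT₁/P₁ = 0.002200 m³.
Isothermal, so P V is constant: T₂ = T₁; P₂ = P₁·(V₁/V₂) = 904.2 kPa.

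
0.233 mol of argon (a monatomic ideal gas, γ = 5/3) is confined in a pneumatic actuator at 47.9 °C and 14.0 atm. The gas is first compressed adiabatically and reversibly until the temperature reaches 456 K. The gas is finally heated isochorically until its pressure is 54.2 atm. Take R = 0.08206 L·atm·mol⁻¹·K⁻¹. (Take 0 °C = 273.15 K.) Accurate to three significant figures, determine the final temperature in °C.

T₃ ≈ 461 °C

Convert: T₁ = 321.0 K.
From PV = nRT: V₁ = nRT₁/P₁ = 0.4385 L.
Adiabatic (γ = 5/3), T V^(γ−1) and P V^γ constant: P₂ = P₁·(T₂/T₁)^(γ/(γ−1)) = 33.66 atm; V₂ = V₁·(T₁/T₂)^(1/(γ−1)) = 0.2590 L.
Isochoric, so P/T is constant: V₃ = V₂; T₃ = T₂·(P₃/P₂) = 734.3 K.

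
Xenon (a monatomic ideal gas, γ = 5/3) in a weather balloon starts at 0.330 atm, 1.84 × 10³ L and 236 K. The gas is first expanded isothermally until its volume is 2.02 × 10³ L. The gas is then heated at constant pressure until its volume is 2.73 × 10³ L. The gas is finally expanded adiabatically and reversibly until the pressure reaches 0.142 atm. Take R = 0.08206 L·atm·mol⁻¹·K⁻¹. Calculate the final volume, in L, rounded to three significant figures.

V₄ ≈ 4.28e+03 L

T constant ⇒ Boyle's law P V = const: T₂ = T₁; P₂ = P₁·(V₁/V₂) = 0.3006 atm.
Isobaric, so V/T is constant: P₃ = P₂; T₃ = T₂·(V₃/V₂) = 319.0 K.
Adiabatic (γ = 5/3), T V^(γ−1) and P V^γ constant: T₄ = T₃·(P₄/P₃)^((γ−1)/γ) = 236.3 K; V₄ = V₃·(P₃/P₄)^(1/γ) = 4281 L.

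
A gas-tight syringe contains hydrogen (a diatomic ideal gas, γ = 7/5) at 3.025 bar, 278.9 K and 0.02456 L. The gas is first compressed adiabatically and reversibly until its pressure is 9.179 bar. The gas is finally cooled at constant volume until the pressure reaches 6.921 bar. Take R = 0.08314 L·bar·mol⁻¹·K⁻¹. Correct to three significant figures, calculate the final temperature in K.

Adiabatic (γ = 7/5), T V^(γ−1) and P V^γ constant: T₂ = T₁·(P₂/P₁)^((γ−1)/γ) = 383.0 K; V₂ = V₁·(P₁/P₂)^(1/γ) = 0.01111 L.
Isochoric, so P/T is constant: V₃ = V₂; T₃ = T₂·(P₃/P₂) = 288.8 K.

T₃ ≈ 289 K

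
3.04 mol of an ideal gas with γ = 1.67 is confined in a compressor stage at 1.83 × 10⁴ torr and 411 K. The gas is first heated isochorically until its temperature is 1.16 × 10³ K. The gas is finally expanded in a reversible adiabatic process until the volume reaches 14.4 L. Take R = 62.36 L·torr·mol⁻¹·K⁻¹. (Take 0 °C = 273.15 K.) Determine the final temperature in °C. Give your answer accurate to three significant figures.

From PV = nRT: V₁ = nRT₁/P₁ = 4.258 L.
Isochoric, so P/T is constant: V₂ = V₁; P₂ = P₁·(T₂/T₁) = 5.165e+04 torr.
Reversible adiabatic, γ = 1.67: T₃ = T₂·(V₂/V₃)^(γ−1) = 512.7 K; P₃ = P₂·(V₂/V₃)^γ = 6750 torr.

T₃ ≈ 240 °C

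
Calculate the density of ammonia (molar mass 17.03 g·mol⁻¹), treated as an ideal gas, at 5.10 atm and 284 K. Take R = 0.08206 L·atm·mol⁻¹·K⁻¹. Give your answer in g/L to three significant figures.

ρ ≈ 3.73 g/L

ρ = PM/(RT) = (5.10 × 17.03) / (0.08206 × 284.0)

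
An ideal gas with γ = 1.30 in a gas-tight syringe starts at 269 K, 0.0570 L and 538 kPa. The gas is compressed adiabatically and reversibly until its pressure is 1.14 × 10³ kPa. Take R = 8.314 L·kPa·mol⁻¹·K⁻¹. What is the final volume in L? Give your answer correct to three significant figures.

Reversible adiabatic, γ = 1.30: T₂ = T₁·(P₂/P₁)^((γ−1)/γ) = 319.9 K; V₂ = V₁·(P₁/P₂)^(1/γ) = 0.03199 L.

V₂ ≈ 0.0320 L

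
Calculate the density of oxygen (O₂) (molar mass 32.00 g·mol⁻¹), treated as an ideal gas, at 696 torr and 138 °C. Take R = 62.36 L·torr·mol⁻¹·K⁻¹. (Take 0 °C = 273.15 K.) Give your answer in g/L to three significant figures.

ρ ≈ 0.869 g/L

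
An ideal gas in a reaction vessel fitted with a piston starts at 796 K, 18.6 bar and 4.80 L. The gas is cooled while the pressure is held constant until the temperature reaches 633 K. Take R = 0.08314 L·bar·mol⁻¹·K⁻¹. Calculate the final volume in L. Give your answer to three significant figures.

V₂ ≈ 3.82 L

Isobaric, so V/T is constant: P₂ = P₁; V₂ = V₁·(T₂/T₁) = 3.817 L.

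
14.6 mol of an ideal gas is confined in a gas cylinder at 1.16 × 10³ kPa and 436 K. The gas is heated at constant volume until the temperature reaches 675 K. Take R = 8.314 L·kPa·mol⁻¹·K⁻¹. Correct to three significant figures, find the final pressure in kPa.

P₂ ≈ 1.80e+03 kPa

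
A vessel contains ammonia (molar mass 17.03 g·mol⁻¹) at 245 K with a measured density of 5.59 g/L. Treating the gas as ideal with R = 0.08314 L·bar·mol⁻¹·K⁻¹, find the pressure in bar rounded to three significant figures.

P ≈ 6.69 bar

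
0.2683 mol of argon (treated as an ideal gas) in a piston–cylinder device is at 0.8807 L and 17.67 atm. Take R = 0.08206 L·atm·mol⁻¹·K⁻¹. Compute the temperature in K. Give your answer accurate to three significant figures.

T ≈ 707 K

PV = nRT ⇒ T = PV/(nR) = (17.67 × 0.8807) / (0.2683 × 0.08206)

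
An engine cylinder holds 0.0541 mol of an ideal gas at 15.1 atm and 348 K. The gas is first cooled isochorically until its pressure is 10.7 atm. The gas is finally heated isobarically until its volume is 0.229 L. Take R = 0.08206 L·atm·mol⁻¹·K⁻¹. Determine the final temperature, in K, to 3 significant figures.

T₃ ≈ 552 K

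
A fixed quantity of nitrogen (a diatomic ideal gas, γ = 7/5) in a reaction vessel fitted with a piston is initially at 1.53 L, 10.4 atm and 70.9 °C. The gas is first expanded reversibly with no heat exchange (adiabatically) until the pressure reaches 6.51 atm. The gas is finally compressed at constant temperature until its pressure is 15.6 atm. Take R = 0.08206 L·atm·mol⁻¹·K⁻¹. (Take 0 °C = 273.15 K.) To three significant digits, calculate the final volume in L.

V₃ ≈ 0.892 L

Convert: T₁ = 344.0 K.
Adiabatic (γ = 7/5), T V^(γ−1) and P V^γ constant: T₂ = T₁·(P₂/P₁)^((γ−1)/γ) = 300.9 K; V₂ = V₁·(P₁/P₂)^(1/γ) = 2.138 L.
Isothermal, so P V is constant: T₃ = T₂; V₃ = V₂·(P₂/P₃) = 0.8922 L.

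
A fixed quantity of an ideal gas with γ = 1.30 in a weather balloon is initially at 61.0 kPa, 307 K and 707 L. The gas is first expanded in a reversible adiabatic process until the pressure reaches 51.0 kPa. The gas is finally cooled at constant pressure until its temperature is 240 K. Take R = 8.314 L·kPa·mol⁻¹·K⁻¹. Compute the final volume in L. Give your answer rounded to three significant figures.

Reversible adiabatic, γ = 1.30: T₂ = T₁·(P₂/P₁)^((γ−1)/γ) = 294.6 K; V₂ = V₁·(P₁/P₂)^(1/γ) = 811.4 L.
P constant ⇒ V ∝ T: P₃ = P₂; V₃ = V₂·(T₃/T₂) = 661.1 L.

V₃ ≈ 661 L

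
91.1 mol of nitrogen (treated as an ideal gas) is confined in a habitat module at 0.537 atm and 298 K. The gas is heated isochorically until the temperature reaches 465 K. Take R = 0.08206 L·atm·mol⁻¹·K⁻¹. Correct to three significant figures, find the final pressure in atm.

From PV = nRT: V₁ = nRT₁/P₁ = 4149 L.
V constant ⇒ P ∝ T: V₂ = V₁; P₂ = P₁·(T₂/T₁) = 0.8379 atm.

P₂ ≈ 0.838 atm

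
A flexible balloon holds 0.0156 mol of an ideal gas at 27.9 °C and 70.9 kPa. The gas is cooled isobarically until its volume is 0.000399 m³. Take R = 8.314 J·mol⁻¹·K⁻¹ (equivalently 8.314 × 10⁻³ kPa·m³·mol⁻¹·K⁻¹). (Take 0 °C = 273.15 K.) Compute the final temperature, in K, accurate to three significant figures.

T₂ ≈ 218 K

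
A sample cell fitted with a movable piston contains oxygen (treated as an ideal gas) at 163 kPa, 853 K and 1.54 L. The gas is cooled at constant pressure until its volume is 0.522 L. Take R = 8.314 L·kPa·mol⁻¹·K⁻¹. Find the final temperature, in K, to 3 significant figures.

T₂ ≈ 289 K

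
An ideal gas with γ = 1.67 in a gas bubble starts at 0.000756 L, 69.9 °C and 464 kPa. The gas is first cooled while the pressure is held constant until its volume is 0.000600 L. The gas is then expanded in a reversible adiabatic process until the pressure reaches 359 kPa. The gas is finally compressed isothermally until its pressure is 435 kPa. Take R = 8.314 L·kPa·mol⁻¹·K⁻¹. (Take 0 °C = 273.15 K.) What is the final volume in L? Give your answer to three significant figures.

Convert: T₁ = 343.0 K.
Isobaric, so V/T is constant: P₂ = P₁; T₂ = T₁·(V₂/V₁) = 272.3 K.
Reversible adiabatic, γ = 1.67: T₃ = T₂·(P₃/P₂)^((γ−1)/γ) = 245.6 K; V₃ = V₂·(P₂/P₃)^(1/γ) = 0.0006996 L.
Isothermal, so P V is constant: T₄ = T₃; V₄ = V₃·(P₃/P₄) = 0.0005774 L.

V₄ ≈ 0.000577 L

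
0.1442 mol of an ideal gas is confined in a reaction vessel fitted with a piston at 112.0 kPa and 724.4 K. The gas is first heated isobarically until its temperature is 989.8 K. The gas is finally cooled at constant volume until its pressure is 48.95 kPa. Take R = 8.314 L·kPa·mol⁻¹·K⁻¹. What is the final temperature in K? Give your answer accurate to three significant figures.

From PV = nRT: V₁ = nRT₁/P₁ = 7.754 L.
Isobaric, so V/T is constant: P₂ = P₁; V₂ = V₁·(T₂/T₁) = 10.60 L.
Isochoric, so P/T is constant: V₃ = V₂; T₃ = T₂·(P₃/P₂) = 432.6 K.

T₃ ≈ 433 K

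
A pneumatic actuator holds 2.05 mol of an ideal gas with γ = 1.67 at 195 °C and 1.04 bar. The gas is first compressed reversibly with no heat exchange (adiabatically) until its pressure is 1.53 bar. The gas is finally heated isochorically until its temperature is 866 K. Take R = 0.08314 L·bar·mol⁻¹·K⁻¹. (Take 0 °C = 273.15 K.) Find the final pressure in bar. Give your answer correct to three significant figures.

P₃ ≈ 2.42 bar

Convert: T₁ = 468.1 K.
From PV = nRT: V₁ = nRT₁/P₁ = 76.72 L.
Reversible adiabatic, γ = 1.67: T₂ = T₁·(P₂/P₁)^((γ−1)/γ) = 546.6 K; V₂ = V₁·(P₁/P₂)^(1/γ) = 60.89 L.
V constant ⇒ P ∝ T: V₃ = V₂; P₃ = P₂·(T₃/T₂) = 2.424 bar.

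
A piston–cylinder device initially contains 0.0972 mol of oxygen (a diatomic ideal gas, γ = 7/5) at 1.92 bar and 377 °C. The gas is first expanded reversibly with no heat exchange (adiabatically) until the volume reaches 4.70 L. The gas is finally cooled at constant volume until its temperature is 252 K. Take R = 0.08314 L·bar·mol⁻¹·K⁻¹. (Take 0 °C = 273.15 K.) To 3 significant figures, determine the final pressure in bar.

P₃ ≈ 0.433 bar

Convert: T₁ = 650.1 K.
From PV = nRT: V₁ = nRT₁/P₁ = 2.736 L.
Reversible adiabatic, γ = 7/5: T₂ = T₁·(V₁/V₂)^(γ−1) = 523.7 K; P₂ = P₁·(V₁/V₂)^γ = 0.9004 bar.
V constant ⇒ P ∝ T: V₃ = V₂; P₃ = P₂·(T₃/T₂) = 0.4333 bar.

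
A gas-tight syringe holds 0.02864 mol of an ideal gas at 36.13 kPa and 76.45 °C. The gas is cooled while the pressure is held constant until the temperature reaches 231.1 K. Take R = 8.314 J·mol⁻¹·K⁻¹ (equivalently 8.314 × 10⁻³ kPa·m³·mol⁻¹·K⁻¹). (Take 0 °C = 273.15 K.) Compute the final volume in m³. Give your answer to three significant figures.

V₂ ≈ 0.00152 m³

Convert: T₁ = 349.6 K.
From PV = nRT: V₁ = nRT₁/P₁ = 0.002304 m³.
Isobaric, so V/T is constant: P₂ = P₁; V₂ = V₁·(T₂/T₁) = 0.001523 m³.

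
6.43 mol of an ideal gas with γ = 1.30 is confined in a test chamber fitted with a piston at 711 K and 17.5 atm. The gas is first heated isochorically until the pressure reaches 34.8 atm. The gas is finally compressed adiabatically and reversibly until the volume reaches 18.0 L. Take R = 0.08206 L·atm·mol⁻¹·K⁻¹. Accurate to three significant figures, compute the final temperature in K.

T₃ ≈ 1.49e+03 K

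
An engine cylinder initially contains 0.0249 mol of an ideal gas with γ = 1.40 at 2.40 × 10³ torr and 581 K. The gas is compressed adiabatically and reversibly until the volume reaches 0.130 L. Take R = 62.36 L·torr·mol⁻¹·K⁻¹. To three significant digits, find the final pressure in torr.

From PV = nRT: V₁ = nRT₁/P₁ = 0.3759 L.
Reversible adiabatic, γ = 1.40: T₂ = T₁·(V₁/V₂)^(γ−1) = 888.4 K; P₂ = P₁·(V₁/V₂)^γ = 1.061e+04 torr.

P₂ ≈ 1.06e+04 torr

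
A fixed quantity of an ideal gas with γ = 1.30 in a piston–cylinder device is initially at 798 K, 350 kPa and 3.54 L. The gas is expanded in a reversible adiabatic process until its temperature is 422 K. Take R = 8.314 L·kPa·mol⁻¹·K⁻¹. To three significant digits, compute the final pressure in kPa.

P₂ ≈ 22.1 kPa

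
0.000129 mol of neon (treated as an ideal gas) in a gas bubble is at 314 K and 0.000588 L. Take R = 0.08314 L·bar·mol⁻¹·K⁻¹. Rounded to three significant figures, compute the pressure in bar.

P ≈ 5.73 bar

PV = nRT ⇒ P = nRT/V = (0.000129 × 0.08314 × 314) / 0.000588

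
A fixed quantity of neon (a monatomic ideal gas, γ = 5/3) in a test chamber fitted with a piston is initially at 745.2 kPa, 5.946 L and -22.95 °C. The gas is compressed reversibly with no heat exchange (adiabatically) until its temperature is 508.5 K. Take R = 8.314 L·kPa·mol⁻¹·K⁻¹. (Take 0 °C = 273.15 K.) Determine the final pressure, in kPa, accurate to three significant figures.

P₂ ≈ 4.39e+03 kPa

Convert: T₁ = 250.2 K.
Reversible adiabatic, γ = 5/3: P₂ = P₁·(T₂/T₁)^(γ/(γ−1)) = 4388 kPa; V₂ = V₁·(T₁/T₂)^(1/(γ−1)) = 2.052 L.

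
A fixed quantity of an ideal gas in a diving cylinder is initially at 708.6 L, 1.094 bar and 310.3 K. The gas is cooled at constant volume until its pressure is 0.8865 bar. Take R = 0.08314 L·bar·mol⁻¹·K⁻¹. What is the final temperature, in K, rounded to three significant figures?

T₂ ≈ 251 K

Isochoric, so P/T is constant: V₂ = V₁; T₂ = T₁·(P₂/P₁) = 251.4 K.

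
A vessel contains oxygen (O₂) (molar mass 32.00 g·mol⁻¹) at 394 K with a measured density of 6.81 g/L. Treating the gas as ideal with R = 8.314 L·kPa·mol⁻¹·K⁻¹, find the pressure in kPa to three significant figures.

P ≈ 697 kPa

ρ = PM/(RT) ⇒ P = ρRT/M = (6.81 × 8.314 × 394.0) / 32.00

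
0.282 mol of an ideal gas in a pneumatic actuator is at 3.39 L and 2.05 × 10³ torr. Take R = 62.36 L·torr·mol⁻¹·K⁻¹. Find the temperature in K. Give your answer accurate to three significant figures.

T ≈ 395 K

PV = nRT ⇒ T = PV/(nR) = (2.05e+03 × 3.39) / (0.282 × 62.36)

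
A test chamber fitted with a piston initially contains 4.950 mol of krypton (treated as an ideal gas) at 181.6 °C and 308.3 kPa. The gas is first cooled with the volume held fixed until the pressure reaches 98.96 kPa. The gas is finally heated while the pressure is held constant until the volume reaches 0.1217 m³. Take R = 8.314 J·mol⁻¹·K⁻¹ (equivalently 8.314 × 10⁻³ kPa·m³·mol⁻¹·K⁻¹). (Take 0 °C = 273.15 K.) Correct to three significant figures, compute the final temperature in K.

Convert: T₁ = 454.8 K.
From PV = nRT: V₁ = nRT₁/P₁ = 0.06070 m³.
Isochoric, so P/T is constant: V₂ = V₁; T₂ = T₁·(P₂/P₁) = 146.0 K.
Isobaric, so V/T is constant: P₃ = P₂; T₃ = T₂·(V₃/V₂) = 292.6 K.

T₃ ≈ 293 K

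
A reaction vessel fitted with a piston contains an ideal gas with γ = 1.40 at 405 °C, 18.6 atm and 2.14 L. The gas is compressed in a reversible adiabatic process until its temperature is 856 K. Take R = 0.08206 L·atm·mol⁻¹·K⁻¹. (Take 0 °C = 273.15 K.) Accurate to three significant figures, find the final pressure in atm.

Convert: T₁ = 678.1 K.
Adiabatic (γ = 1.40), T V^(γ−1) and P V^γ constant: P₂ = P₁·(T₂/T₁)^(γ/(γ−1)) = 42.03 atm; V₂ = V₁·(T₁/T₂)^(1/(γ−1)) = 1.195 L.

P₂ ≈ 42.0 atm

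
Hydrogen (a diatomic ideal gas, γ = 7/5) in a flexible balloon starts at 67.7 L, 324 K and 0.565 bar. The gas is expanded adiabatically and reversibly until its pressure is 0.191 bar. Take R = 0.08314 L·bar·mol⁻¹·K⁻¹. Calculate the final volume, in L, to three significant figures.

Reversible adiabatic, γ = 7/5: T₂ = T₁·(P₂/P₁)^((γ−1)/γ) = 237.7 K; V₂ = V₁·(P₁/P₂)^(1/γ) = 146.9 L.

V₂ ≈ 147 L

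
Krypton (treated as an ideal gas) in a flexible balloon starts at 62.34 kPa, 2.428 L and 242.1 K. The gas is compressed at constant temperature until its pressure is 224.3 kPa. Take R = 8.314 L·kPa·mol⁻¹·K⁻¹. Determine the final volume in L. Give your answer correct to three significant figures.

V₂ ≈ 0.675 L

T constant ⇒ Boyle's law P V = const: T₂ = T₁; V₂ = V₁·(P₁/P₂) = 0.6748 L.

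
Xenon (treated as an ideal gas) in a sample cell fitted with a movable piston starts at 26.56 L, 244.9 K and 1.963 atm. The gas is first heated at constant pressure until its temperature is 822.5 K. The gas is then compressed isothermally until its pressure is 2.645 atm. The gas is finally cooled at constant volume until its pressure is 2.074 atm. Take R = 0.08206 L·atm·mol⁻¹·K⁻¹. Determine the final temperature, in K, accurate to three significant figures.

Isobaric, so V/T is constant: P₂ = P₁; V₂ = V₁·(T₂/T₁) = 89.20 L.
Isothermal, so P V is constant: T₃ = T₂; V₃ = V₂·(P₂/P₃) = 66.20 L.
V constant ⇒ P ∝ T: V₄ = V₃; T₄ = T₃·(P₄/P₃) = 644.9 K.

T₄ ≈ 645 K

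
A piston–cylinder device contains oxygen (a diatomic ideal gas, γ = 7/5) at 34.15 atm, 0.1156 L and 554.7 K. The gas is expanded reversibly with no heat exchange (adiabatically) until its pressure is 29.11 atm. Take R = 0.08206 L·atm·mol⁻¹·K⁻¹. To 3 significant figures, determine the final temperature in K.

Adiabatic (γ = 7/5), T V^(γ−1) and P V^γ constant: T₂ = T₁·(P₂/P₁)^((γ−1)/γ) = 530.0 K; V₂ = V₁·(P₁/P₂)^(1/γ) = 0.1296 L.

T₂ ≈ 530 K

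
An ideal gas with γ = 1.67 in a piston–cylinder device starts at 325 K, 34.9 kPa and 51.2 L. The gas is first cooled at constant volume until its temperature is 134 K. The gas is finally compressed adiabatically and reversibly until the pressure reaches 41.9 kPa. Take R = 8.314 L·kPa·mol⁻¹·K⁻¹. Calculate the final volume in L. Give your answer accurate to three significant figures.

Isochoric, so P/T is constant: V₂ = V₁; P₂ = P₁·(T₂/T₁) = 14.39 kPa.
Reversible adiabatic, γ = 1.67: T₃ = T₂·(P₃/P₂)^((γ−1)/γ) = 205.7 K; V₃ = V₂·(P₂/P₃)^(1/γ) = 27.00 L.

V₃ ≈ 27.0 L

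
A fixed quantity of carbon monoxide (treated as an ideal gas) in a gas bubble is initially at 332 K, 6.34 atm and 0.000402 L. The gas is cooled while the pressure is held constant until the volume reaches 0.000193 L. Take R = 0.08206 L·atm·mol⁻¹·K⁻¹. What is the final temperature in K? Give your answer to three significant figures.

T₂ ≈ 159 K

Isobaric, so V/T is constant: P₂ = P₁; T₂ = T₁·(V₂/V₁) = 159.4 K.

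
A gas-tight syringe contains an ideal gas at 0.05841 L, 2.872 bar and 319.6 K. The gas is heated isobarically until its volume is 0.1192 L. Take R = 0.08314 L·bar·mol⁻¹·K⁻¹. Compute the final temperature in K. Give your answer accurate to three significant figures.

Isobaric, so V/T is constant: P₂ = P₁; T₂ = T₁·(V₂/V₁) = 652.2 K.

T₂ ≈ 652 K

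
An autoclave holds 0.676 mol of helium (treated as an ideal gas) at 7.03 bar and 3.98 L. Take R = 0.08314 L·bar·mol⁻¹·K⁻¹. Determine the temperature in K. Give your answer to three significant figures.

T ≈ 498 K

PV = nRT ⇒ T = PV/(nR) = (7.03 × 3.98) / (0.676 × 0.08314)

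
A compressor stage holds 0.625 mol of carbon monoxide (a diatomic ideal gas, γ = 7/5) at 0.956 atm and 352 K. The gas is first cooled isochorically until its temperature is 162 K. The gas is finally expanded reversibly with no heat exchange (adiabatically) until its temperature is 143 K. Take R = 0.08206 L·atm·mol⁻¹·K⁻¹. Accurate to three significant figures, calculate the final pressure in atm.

P₃ ≈ 0.284 atm

From PV = nRT: V₁ = nRT₁/P₁ = 18.88 L.
V constant ⇒ P ∝ T: V₂ = V₁; P₂ = P₁·(T₂/T₁) = 0.4400 atm.
Reversible adiabatic, γ = 7/5: P₃ = P₂·(T₃/T₂)^(γ/(γ−1)) = 0.2843 atm; V₃ = V₂·(T₂/T₃)^(1/(γ−1)) = 25.80 L.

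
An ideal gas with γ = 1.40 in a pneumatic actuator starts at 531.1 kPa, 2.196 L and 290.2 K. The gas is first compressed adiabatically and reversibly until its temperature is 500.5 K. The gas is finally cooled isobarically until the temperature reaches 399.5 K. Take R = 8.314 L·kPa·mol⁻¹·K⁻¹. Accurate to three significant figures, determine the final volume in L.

V₃ ≈ 0.449 L

Reversible adiabatic, γ = 1.40: P₂ = P₁·(T₂/T₁)^(γ/(γ−1)) = 3578 kPa; V₂ = V₁·(T₁/T₂)^(1/(γ−1)) = 0.5622 L.
P constant ⇒ V ∝ T: P₃ = P₂; V₃ = V₂·(T₃/T₂) = 0.4487 L.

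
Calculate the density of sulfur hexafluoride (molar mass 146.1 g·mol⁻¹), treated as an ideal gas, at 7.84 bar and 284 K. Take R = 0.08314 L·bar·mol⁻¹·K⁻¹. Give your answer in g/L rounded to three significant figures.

ρ = PM/(RT) = (7.84 × 146.1) / (0.08314 × 284.0)

ρ ≈ 48.5 g/L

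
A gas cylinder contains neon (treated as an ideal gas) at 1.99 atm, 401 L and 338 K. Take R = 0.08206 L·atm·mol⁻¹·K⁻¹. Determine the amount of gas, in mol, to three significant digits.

n ≈ 28.8 mol

PV = nRT ⇒ n = PV/(RT) = (1.99 × 401) / (0.08206 × 338)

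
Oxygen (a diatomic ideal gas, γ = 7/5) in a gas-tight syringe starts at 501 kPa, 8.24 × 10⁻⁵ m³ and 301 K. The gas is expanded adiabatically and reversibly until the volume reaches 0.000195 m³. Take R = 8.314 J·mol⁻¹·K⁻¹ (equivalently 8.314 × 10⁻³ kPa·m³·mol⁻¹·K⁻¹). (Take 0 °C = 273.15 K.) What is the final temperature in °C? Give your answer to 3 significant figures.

Adiabatic (γ = 7/5), T V^(γ−1) and P V^γ constant: T₂ = T₁·(V₁/V₂)^(γ−1) = 213.3 K; P₂ = P₁·(V₁/V₂)^γ = 150.0 kPa.

T₂ ≈ -59.9 °C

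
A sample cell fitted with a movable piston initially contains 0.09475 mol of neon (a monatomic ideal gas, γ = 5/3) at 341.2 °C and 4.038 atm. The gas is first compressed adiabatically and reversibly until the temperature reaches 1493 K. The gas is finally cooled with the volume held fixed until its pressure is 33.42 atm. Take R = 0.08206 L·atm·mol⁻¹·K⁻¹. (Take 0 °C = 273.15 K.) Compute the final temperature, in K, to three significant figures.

Convert: T₁ = 614.3 K.
From PV = nRT: V₁ = nRT₁/P₁ = 1.183 L.
Adiabatic (γ = 5/3), T V^(γ−1) and P V^γ constant: P₂ = P₁·(T₂/T₁)^(γ/(γ−1)) = 37.18 atm; V₂ = V₁·(T₁/T₂)^(1/(γ−1)) = 0.3122 L.
V constant ⇒ P ∝ T: V₃ = V₂; T₃ = T₂·(P₃/P₂) = 1342 K.

T₃ ≈ 1.34e+03 K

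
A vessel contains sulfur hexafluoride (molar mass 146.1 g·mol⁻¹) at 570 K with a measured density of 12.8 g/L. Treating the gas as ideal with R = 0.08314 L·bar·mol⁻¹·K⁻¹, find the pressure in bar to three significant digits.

ρ = PM/(RT) ⇒ P = ρRT/M = (12.8 × 0.08314 × 570.0) / 146.1

P ≈ 4.15 bar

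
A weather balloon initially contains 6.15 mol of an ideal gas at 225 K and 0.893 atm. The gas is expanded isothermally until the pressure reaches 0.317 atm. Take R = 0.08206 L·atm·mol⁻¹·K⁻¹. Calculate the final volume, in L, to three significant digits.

From PV = nRT: V₁ = nRT₁/P₁ = 127.2 L.
T constant ⇒ Boyle's law P V = const: T₂ = T₁; V₂ = V₁·(P₁/P₂) = 358.2 L.

V₂ ≈ 358 L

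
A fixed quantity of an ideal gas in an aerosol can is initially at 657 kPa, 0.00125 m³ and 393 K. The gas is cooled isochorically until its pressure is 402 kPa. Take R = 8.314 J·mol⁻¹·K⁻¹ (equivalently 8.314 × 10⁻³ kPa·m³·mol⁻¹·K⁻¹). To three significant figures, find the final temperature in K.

V constant ⇒ P ∝ T: V₂ = V₁; T₂ = T₁·(P₂/P₁) = 240.5 K.

T₂ ≈ 240 K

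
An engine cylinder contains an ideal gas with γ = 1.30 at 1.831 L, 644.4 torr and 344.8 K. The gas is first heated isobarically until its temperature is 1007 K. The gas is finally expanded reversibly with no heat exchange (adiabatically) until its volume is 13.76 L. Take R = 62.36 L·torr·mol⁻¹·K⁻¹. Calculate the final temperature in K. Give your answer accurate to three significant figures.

P constant ⇒ V ∝ T: P₂ = P₁; V₂ = V₁·(T₂/T₁) = 5.347 L.
Adiabatic (γ = 1.30), T V^(γ−1) and P V^γ constant: T₃ = T₂·(V₂/V₃)^(γ−1) = 758.4 K; P₃ = P₂·(V₂/V₃)^γ = 188.6 torr.

T₃ ≈ 758 K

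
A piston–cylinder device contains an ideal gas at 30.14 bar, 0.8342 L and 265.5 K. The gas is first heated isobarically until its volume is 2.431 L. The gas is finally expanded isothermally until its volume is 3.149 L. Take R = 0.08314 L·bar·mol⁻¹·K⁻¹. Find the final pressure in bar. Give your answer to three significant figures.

P₃ ≈ 23.3 bar

P constant ⇒ V ∝ T: P₂ = P₁; T₂ = T₁·(V₂/V₁) = 773.7 K.
T constant ⇒ Boyle's law P V = const: T₃ = T₂; P₃ = P₂·(V₂/V₃) = 23.27 bar.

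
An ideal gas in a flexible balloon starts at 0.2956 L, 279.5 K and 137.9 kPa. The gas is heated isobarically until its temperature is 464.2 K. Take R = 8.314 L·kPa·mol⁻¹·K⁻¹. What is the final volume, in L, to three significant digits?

P constant ⇒ V ∝ T: P₂ = P₁; V₂ = V₁·(T₂/T₁) = 0.4909 L.

V₂ ≈ 0.491 L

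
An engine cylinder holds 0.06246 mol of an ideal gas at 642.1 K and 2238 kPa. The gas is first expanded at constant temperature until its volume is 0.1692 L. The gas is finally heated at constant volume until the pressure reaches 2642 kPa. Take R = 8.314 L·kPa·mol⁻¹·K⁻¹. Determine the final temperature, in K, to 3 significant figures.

T₃ ≈ 861 K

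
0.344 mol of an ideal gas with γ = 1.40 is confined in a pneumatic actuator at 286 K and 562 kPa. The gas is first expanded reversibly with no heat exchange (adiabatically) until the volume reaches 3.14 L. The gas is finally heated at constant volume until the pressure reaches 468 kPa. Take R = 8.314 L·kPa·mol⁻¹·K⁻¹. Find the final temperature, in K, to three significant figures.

T₃ ≈ 514 K

From PV = nRT: V₁ = nRT₁/P₁ = 1.455 L.
Adiabatic (γ = 1.40), T V^(γ−1) and P V^γ constant: T₂ = T₁·(V₁/V₂)^(γ−1) = 210.3 K; P₂ = P₁·(V₁/V₂)^γ = 191.5 kPa.
Isochoric, so P/T is constant: V₃ = V₂; T₃ = T₂·(P₃/P₂) = 513.8 K.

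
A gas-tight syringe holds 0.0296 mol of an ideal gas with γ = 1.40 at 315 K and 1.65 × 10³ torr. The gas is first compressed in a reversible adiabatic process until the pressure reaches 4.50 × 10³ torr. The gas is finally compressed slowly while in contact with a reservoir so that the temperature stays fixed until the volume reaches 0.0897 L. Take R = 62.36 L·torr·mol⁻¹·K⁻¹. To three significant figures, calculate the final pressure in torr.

From PV = nRT: V₁ = nRT₁/P₁ = 0.3524 L.
Adiabatic (γ = 1.40), T V^(γ−1) and P V^γ constant: T₂ = T₁·(P₂/P₁)^((γ−1)/γ) = 419.6 K; V₂ = V₁·(P₁/P₂)^(1/γ) = 0.1721 L.
Isothermal, so P V is constant: T₃ = T₂; P₃ = P₂·(V₂/V₃) = 8634 torr.

P₃ ≈ 8.63e+03 torr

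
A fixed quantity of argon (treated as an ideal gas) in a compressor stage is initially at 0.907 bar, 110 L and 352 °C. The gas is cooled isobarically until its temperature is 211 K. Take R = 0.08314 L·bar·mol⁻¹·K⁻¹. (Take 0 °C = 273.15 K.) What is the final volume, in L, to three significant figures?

V₂ ≈ 37.1 L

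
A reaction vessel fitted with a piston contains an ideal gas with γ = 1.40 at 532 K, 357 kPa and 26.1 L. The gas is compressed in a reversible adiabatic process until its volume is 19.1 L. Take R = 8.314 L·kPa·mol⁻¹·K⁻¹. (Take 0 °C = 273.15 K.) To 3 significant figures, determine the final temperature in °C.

T₂ ≈ 330 °C

Reversible adiabatic, γ = 1.40: T₂ = T₁·(V₁/V₂)^(γ−1) = 602.8 K; P₂ = P₁·(V₁/V₂)^γ = 552.7 kPa.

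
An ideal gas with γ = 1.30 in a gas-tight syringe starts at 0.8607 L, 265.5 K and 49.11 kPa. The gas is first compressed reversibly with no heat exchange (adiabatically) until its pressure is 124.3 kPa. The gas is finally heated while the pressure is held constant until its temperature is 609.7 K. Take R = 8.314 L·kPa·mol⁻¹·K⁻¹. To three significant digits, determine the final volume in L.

Adiabatic (γ = 1.30), T V^(γ−1) and P V^γ constant: T₂ = T₁·(P₂/P₁)^((γ−1)/γ) = 329.0 K; V₂ = V₁·(P₁/P₂)^(1/γ) = 0.4213 L.
P constant ⇒ V ∝ T: P₃ = P₂; V₃ = V₂·(T₃/T₂) = 0.7809 L.

V₃ ≈ 0.781 L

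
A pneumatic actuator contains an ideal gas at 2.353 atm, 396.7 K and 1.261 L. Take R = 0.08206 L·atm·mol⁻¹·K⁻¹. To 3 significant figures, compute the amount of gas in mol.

PV = nRT ⇒ n = PV/(RT) = (2.353 × 1.261) / (0.08206 × 396.7)

n ≈ 0.0911 mol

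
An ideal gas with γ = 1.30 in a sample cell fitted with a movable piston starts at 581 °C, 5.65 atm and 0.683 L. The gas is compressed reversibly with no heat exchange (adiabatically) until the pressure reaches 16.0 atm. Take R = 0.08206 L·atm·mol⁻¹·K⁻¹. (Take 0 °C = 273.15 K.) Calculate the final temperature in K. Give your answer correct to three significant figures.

T₂ ≈ 1.09e+03 K

Convert: T₁ = 854.1 K.
Reversible adiabatic, γ = 1.30: T₂ = T₁·(P₂/P₁)^((γ−1)/γ) = 1086 K; V₂ = V₁·(P₁/P₂)^(1/γ) = 0.3067 L.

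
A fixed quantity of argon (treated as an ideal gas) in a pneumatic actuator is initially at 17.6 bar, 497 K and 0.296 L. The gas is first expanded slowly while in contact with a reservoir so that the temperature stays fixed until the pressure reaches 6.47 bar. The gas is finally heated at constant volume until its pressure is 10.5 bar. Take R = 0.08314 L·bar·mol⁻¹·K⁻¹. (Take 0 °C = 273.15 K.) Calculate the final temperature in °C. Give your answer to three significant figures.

T₃ ≈ 533 °C

T constant ⇒ Boyle's law P V = const: T₂ = T₁; V₂ = V₁·(P₁/P₂) = 0.8052 L.
V constant ⇒ P ∝ T: V₃ = V₂; T₃ = T₂·(P₃/P₂) = 806.6 K.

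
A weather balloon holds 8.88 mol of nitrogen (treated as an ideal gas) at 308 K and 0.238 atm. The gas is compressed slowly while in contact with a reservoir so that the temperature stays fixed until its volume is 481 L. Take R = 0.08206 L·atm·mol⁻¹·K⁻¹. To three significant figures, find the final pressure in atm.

From PV = nRT: V₁ = nRT₁/P₁ = 943.0 L.
Isothermal, so P V is constant: T₂ = T₁; P₂ = P₁·(V₁/V₂) = 0.4666 atm.

P₂ ≈ 0.467 atm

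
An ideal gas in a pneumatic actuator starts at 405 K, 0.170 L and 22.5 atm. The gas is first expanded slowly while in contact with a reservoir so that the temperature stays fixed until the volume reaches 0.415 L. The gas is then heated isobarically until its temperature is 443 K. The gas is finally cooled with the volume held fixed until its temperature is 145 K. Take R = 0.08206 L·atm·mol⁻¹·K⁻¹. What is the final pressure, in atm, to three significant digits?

Isothermal, so P V is constant: T₂ = T₁; P₂ = P₁·(V₁/V₂) = 9.217 atm.
P constant ⇒ V ∝ T: P₃ = P₂; V₃ = V₂·(T₃/T₂) = 0.4539 L.
Isochoric, so P/T is constant: V₄ = V₃; P₄ = P₃·(T₄/T₃) = 3.017 atm.

P₄ ≈ 3.02 atm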